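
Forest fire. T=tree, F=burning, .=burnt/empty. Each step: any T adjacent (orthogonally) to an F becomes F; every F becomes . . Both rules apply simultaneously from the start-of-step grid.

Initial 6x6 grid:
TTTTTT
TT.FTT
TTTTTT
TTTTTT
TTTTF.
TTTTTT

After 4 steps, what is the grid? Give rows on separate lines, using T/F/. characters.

Step 1: 6 trees catch fire, 2 burn out
  TTTFTT
  TT..FT
  TTTFTT
  TTTTFT
  TTTF..
  TTTTFT
Step 2: 10 trees catch fire, 6 burn out
  TTF.FT
  TT...F
  TTF.FT
  TTTF.F
  TTF...
  TTTF.F
Step 3: 7 trees catch fire, 10 burn out
  TF...F
  TT....
  TF...F
  TTF...
  TF....
  TTF...
Step 4: 6 trees catch fire, 7 burn out
  F.....
  TF....
  F.....
  TF....
  F.....
  TF....

F.....
TF....
F.....
TF....
F.....
TF....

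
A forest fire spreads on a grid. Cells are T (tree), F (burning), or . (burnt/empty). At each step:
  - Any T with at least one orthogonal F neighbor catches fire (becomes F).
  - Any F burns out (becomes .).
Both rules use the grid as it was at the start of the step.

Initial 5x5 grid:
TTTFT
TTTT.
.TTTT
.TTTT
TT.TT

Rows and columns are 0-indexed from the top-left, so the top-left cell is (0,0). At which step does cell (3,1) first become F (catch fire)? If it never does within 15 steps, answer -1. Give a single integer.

Step 1: cell (3,1)='T' (+3 fires, +1 burnt)
Step 2: cell (3,1)='T' (+3 fires, +3 burnt)
Step 3: cell (3,1)='T' (+5 fires, +3 burnt)
Step 4: cell (3,1)='T' (+5 fires, +5 burnt)
Step 5: cell (3,1)='F' (+2 fires, +5 burnt)
  -> target ignites at step 5
Step 6: cell (3,1)='.' (+1 fires, +2 burnt)
Step 7: cell (3,1)='.' (+1 fires, +1 burnt)
Step 8: cell (3,1)='.' (+0 fires, +1 burnt)
  fire out at step 8

5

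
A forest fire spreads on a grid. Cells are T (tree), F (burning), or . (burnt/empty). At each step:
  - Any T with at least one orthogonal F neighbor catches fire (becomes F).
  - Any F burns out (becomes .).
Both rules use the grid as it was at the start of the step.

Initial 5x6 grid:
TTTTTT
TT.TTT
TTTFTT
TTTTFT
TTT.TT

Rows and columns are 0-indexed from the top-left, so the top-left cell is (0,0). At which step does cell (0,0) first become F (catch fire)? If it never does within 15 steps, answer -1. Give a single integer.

Step 1: cell (0,0)='T' (+6 fires, +2 burnt)
Step 2: cell (0,0)='T' (+6 fires, +6 burnt)
Step 3: cell (0,0)='T' (+7 fires, +6 burnt)
Step 4: cell (0,0)='T' (+5 fires, +7 burnt)
Step 5: cell (0,0)='F' (+2 fires, +5 burnt)
  -> target ignites at step 5
Step 6: cell (0,0)='.' (+0 fires, +2 burnt)
  fire out at step 6

5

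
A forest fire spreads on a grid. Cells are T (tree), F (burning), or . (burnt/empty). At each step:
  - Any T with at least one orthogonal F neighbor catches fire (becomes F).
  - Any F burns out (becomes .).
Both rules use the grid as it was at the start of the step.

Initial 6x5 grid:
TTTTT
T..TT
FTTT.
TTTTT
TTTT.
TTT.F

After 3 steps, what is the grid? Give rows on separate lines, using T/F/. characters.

Step 1: 3 trees catch fire, 2 burn out
  TTTTT
  F..TT
  .FTT.
  FTTTT
  TTTT.
  TTT..
Step 2: 4 trees catch fire, 3 burn out
  FTTTT
  ...TT
  ..FT.
  .FTTT
  FTTT.
  TTT..
Step 3: 5 trees catch fire, 4 burn out
  .FTTT
  ...TT
  ...F.
  ..FTT
  .FTT.
  FTT..

.FTTT
...TT
...F.
..FTT
.FTT.
FTT..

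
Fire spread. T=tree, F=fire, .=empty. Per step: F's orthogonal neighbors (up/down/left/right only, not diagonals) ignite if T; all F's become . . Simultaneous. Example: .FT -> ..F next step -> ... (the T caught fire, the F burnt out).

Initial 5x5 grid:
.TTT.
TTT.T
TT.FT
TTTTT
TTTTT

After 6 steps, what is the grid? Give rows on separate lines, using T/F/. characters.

Step 1: 2 trees catch fire, 1 burn out
  .TTT.
  TTT.T
  TT..F
  TTTFT
  TTTTT
Step 2: 4 trees catch fire, 2 burn out
  .TTT.
  TTT.F
  TT...
  TTF.F
  TTTFT
Step 3: 3 trees catch fire, 4 burn out
  .TTT.
  TTT..
  TT...
  TF...
  TTF.F
Step 4: 3 trees catch fire, 3 burn out
  .TTT.
  TTT..
  TF...
  F....
  TF...
Step 5: 3 trees catch fire, 3 burn out
  .TTT.
  TFT..
  F....
  .....
  F....
Step 6: 3 trees catch fire, 3 burn out
  .FTT.
  F.F..
  .....
  .....
  .....

.FTT.
F.F..
.....
.....
.....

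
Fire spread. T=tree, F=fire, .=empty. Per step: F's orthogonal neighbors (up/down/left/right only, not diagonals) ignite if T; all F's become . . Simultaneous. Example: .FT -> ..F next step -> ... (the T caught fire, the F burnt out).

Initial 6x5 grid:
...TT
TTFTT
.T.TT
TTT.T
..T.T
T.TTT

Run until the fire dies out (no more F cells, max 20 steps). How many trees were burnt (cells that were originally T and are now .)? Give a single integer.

Step 1: +2 fires, +1 burnt (F count now 2)
Step 2: +5 fires, +2 burnt (F count now 5)
Step 3: +3 fires, +5 burnt (F count now 3)
Step 4: +3 fires, +3 burnt (F count now 3)
Step 5: +2 fires, +3 burnt (F count now 2)
Step 6: +2 fires, +2 burnt (F count now 2)
Step 7: +1 fires, +2 burnt (F count now 1)
Step 8: +0 fires, +1 burnt (F count now 0)
Fire out after step 8
Initially T: 19, now '.': 29
Total burnt (originally-T cells now '.'): 18

Answer: 18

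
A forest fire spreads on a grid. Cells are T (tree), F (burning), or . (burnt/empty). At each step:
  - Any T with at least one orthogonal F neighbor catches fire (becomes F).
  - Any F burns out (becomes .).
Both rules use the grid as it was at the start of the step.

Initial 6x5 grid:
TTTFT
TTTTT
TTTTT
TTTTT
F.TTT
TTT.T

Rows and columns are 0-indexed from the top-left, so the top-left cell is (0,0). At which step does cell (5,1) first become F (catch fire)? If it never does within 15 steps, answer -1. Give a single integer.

Step 1: cell (5,1)='T' (+5 fires, +2 burnt)
Step 2: cell (5,1)='F' (+7 fires, +5 burnt)
  -> target ignites at step 2
Step 3: cell (5,1)='.' (+9 fires, +7 burnt)
Step 4: cell (5,1)='.' (+3 fires, +9 burnt)
Step 5: cell (5,1)='.' (+1 fires, +3 burnt)
Step 6: cell (5,1)='.' (+1 fires, +1 burnt)
Step 7: cell (5,1)='.' (+0 fires, +1 burnt)
  fire out at step 7

2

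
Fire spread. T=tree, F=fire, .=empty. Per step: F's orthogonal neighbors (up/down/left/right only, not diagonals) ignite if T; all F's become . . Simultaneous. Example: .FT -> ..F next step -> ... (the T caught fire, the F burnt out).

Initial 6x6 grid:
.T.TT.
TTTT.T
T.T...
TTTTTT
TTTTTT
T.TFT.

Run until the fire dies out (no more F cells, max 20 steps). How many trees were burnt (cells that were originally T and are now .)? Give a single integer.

Answer: 24

Derivation:
Step 1: +3 fires, +1 burnt (F count now 3)
Step 2: +3 fires, +3 burnt (F count now 3)
Step 3: +4 fires, +3 burnt (F count now 4)
Step 4: +4 fires, +4 burnt (F count now 4)
Step 5: +3 fires, +4 burnt (F count now 3)
Step 6: +3 fires, +3 burnt (F count now 3)
Step 7: +3 fires, +3 burnt (F count now 3)
Step 8: +1 fires, +3 burnt (F count now 1)
Step 9: +0 fires, +1 burnt (F count now 0)
Fire out after step 9
Initially T: 25, now '.': 35
Total burnt (originally-T cells now '.'): 24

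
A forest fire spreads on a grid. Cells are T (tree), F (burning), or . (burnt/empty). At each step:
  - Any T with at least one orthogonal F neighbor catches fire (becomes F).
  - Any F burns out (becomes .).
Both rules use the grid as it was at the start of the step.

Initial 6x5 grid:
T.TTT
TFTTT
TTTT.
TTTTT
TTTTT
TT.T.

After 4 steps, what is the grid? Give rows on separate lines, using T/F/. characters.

Step 1: 3 trees catch fire, 1 burn out
  T.TTT
  F.FTT
  TFTT.
  TTTTT
  TTTTT
  TT.T.
Step 2: 6 trees catch fire, 3 burn out
  F.FTT
  ...FT
  F.FT.
  TFTTT
  TTTTT
  TT.T.
Step 3: 6 trees catch fire, 6 burn out
  ...FT
  ....F
  ...F.
  F.FTT
  TFTTT
  TT.T.
Step 4: 5 trees catch fire, 6 burn out
  ....F
  .....
  .....
  ...FT
  F.FTT
  TF.T.

....F
.....
.....
...FT
F.FTT
TF.T.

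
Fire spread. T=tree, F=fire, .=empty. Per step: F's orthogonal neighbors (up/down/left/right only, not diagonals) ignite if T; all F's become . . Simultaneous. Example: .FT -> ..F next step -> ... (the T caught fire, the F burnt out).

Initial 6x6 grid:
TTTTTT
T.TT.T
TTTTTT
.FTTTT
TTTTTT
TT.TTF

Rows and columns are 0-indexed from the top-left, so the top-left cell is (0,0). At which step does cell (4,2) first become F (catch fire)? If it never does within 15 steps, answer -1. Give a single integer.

Step 1: cell (4,2)='T' (+5 fires, +2 burnt)
Step 2: cell (4,2)='F' (+9 fires, +5 burnt)
  -> target ignites at step 2
Step 3: cell (4,2)='.' (+7 fires, +9 burnt)
Step 4: cell (4,2)='.' (+5 fires, +7 burnt)
Step 5: cell (4,2)='.' (+3 fires, +5 burnt)
Step 6: cell (4,2)='.' (+1 fires, +3 burnt)
Step 7: cell (4,2)='.' (+0 fires, +1 burnt)
  fire out at step 7

2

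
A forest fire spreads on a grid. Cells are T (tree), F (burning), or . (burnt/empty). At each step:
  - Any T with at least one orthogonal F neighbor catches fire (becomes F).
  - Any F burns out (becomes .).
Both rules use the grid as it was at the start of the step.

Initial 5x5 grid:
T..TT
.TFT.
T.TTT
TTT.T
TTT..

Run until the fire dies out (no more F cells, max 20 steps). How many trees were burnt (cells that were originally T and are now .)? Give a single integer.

Step 1: +3 fires, +1 burnt (F count now 3)
Step 2: +3 fires, +3 burnt (F count now 3)
Step 3: +4 fires, +3 burnt (F count now 4)
Step 4: +3 fires, +4 burnt (F count now 3)
Step 5: +2 fires, +3 burnt (F count now 2)
Step 6: +0 fires, +2 burnt (F count now 0)
Fire out after step 6
Initially T: 16, now '.': 24
Total burnt (originally-T cells now '.'): 15

Answer: 15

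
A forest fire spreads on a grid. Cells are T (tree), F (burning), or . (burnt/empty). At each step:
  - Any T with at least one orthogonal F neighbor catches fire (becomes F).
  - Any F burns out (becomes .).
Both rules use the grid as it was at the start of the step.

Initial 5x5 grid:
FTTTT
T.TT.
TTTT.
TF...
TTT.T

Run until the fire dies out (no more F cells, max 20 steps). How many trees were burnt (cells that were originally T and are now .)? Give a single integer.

Step 1: +5 fires, +2 burnt (F count now 5)
Step 2: +5 fires, +5 burnt (F count now 5)
Step 3: +3 fires, +5 burnt (F count now 3)
Step 4: +2 fires, +3 burnt (F count now 2)
Step 5: +0 fires, +2 burnt (F count now 0)
Fire out after step 5
Initially T: 16, now '.': 24
Total burnt (originally-T cells now '.'): 15

Answer: 15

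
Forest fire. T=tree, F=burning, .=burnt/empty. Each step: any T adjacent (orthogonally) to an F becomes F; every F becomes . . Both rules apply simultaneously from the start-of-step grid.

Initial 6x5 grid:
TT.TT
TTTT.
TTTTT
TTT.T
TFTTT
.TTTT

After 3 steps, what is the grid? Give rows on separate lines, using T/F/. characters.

Step 1: 4 trees catch fire, 1 burn out
  TT.TT
  TTTT.
  TTTTT
  TFT.T
  F.FTT
  .FTTT
Step 2: 5 trees catch fire, 4 burn out
  TT.TT
  TTTT.
  TFTTT
  F.F.T
  ...FT
  ..FTT
Step 3: 5 trees catch fire, 5 burn out
  TT.TT
  TFTT.
  F.FTT
  ....T
  ....F
  ...FT

TT.TT
TFTT.
F.FTT
....T
....F
...FT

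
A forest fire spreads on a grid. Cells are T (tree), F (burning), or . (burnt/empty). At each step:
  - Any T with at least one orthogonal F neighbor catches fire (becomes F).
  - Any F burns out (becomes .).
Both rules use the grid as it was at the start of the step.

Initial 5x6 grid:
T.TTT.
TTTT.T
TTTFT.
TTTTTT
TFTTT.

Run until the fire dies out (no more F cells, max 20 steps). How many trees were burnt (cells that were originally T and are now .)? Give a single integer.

Answer: 22

Derivation:
Step 1: +7 fires, +2 burnt (F count now 7)
Step 2: +7 fires, +7 burnt (F count now 7)
Step 3: +6 fires, +7 burnt (F count now 6)
Step 4: +1 fires, +6 burnt (F count now 1)
Step 5: +1 fires, +1 burnt (F count now 1)
Step 6: +0 fires, +1 burnt (F count now 0)
Fire out after step 6
Initially T: 23, now '.': 29
Total burnt (originally-T cells now '.'): 22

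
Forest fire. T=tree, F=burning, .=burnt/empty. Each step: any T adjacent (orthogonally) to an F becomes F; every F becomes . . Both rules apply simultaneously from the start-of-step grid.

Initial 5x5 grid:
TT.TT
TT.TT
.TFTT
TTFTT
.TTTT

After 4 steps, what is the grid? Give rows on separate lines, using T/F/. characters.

Step 1: 5 trees catch fire, 2 burn out
  TT.TT
  TT.TT
  .F.FT
  TF.FT
  .TFTT
Step 2: 7 trees catch fire, 5 burn out
  TT.TT
  TF.FT
  ....F
  F...F
  .F.FT
Step 3: 5 trees catch fire, 7 burn out
  TF.FT
  F...F
  .....
  .....
  ....F
Step 4: 2 trees catch fire, 5 burn out
  F...F
  .....
  .....
  .....
  .....

F...F
.....
.....
.....
.....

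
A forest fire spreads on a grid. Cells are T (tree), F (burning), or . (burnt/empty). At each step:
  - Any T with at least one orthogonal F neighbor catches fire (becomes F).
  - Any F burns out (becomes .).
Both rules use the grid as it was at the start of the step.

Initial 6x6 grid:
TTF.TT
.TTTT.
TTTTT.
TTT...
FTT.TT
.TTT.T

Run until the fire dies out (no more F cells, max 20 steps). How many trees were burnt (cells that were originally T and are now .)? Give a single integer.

Step 1: +4 fires, +2 burnt (F count now 4)
Step 2: +8 fires, +4 burnt (F count now 8)
Step 3: +5 fires, +8 burnt (F count now 5)
Step 4: +3 fires, +5 burnt (F count now 3)
Step 5: +1 fires, +3 burnt (F count now 1)
Step 6: +0 fires, +1 burnt (F count now 0)
Fire out after step 6
Initially T: 24, now '.': 33
Total burnt (originally-T cells now '.'): 21

Answer: 21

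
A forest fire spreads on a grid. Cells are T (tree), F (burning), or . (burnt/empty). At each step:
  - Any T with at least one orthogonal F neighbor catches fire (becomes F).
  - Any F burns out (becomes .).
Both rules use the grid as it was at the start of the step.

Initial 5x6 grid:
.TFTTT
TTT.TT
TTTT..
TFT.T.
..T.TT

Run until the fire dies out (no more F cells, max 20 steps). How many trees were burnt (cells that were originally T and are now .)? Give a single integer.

Step 1: +6 fires, +2 burnt (F count now 6)
Step 2: +5 fires, +6 burnt (F count now 5)
Step 3: +4 fires, +5 burnt (F count now 4)
Step 4: +1 fires, +4 burnt (F count now 1)
Step 5: +0 fires, +1 burnt (F count now 0)
Fire out after step 5
Initially T: 19, now '.': 27
Total burnt (originally-T cells now '.'): 16

Answer: 16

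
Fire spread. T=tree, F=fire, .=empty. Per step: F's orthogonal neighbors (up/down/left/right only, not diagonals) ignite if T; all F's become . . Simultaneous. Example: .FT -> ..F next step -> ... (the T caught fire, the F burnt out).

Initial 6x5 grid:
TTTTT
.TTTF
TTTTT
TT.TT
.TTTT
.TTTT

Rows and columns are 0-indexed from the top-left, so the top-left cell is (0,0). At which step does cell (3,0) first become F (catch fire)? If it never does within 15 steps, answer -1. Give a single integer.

Step 1: cell (3,0)='T' (+3 fires, +1 burnt)
Step 2: cell (3,0)='T' (+4 fires, +3 burnt)
Step 3: cell (3,0)='T' (+5 fires, +4 burnt)
Step 4: cell (3,0)='T' (+4 fires, +5 burnt)
Step 5: cell (3,0)='T' (+5 fires, +4 burnt)
Step 6: cell (3,0)='F' (+3 fires, +5 burnt)
  -> target ignites at step 6
Step 7: cell (3,0)='.' (+1 fires, +3 burnt)
Step 8: cell (3,0)='.' (+0 fires, +1 burnt)
  fire out at step 8

6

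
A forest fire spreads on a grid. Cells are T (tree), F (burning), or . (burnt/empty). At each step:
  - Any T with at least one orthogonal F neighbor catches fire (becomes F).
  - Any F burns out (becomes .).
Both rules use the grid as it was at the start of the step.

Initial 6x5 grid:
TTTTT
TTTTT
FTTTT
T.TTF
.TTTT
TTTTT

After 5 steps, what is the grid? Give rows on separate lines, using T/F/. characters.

Step 1: 6 trees catch fire, 2 burn out
  TTTTT
  FTTTT
  .FTTF
  F.TF.
  .TTTF
  TTTTT
Step 2: 8 trees catch fire, 6 burn out
  FTTTT
  .FTTF
  ..FF.
  ..F..
  .TTF.
  TTTTF
Step 3: 6 trees catch fire, 8 burn out
  .FTTF
  ..FF.
  .....
  .....
  .TF..
  TTTF.
Step 4: 4 trees catch fire, 6 burn out
  ..FF.
  .....
  .....
  .....
  .F...
  TTF..
Step 5: 1 trees catch fire, 4 burn out
  .....
  .....
  .....
  .....
  .....
  TF...

.....
.....
.....
.....
.....
TF...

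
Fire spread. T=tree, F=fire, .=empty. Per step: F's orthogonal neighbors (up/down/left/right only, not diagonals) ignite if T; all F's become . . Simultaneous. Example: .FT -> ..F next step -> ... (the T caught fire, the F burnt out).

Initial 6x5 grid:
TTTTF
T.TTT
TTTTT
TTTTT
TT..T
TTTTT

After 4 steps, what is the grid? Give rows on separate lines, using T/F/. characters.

Step 1: 2 trees catch fire, 1 burn out
  TTTF.
  T.TTF
  TTTTT
  TTTTT
  TT..T
  TTTTT
Step 2: 3 trees catch fire, 2 burn out
  TTF..
  T.TF.
  TTTTF
  TTTTT
  TT..T
  TTTTT
Step 3: 4 trees catch fire, 3 burn out
  TF...
  T.F..
  TTTF.
  TTTTF
  TT..T
  TTTTT
Step 4: 4 trees catch fire, 4 burn out
  F....
  T....
  TTF..
  TTTF.
  TT..F
  TTTTT

F....
T....
TTF..
TTTF.
TT..F
TTTTT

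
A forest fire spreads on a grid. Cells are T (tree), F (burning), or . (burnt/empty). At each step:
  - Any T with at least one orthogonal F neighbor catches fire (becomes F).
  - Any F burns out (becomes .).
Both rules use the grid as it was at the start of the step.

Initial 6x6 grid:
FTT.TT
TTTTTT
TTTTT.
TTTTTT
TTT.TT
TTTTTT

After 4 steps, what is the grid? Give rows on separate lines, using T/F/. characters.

Step 1: 2 trees catch fire, 1 burn out
  .FT.TT
  FTTTTT
  TTTTT.
  TTTTTT
  TTT.TT
  TTTTTT
Step 2: 3 trees catch fire, 2 burn out
  ..F.TT
  .FTTTT
  FTTTT.
  TTTTTT
  TTT.TT
  TTTTTT
Step 3: 3 trees catch fire, 3 burn out
  ....TT
  ..FTTT
  .FTTT.
  FTTTTT
  TTT.TT
  TTTTTT
Step 4: 4 trees catch fire, 3 burn out
  ....TT
  ...FTT
  ..FTT.
  .FTTTT
  FTT.TT
  TTTTTT

....TT
...FTT
..FTT.
.FTTTT
FTT.TT
TTTTTT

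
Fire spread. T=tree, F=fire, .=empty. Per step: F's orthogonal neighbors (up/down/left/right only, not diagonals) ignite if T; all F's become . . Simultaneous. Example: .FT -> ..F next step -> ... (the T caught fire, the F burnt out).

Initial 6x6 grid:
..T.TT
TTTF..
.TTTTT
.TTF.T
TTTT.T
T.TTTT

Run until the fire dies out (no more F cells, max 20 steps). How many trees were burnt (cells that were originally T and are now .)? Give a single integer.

Step 1: +4 fires, +2 burnt (F count now 4)
Step 2: +7 fires, +4 burnt (F count now 7)
Step 3: +6 fires, +7 burnt (F count now 6)
Step 4: +3 fires, +6 burnt (F count now 3)
Step 5: +2 fires, +3 burnt (F count now 2)
Step 6: +0 fires, +2 burnt (F count now 0)
Fire out after step 6
Initially T: 24, now '.': 34
Total burnt (originally-T cells now '.'): 22

Answer: 22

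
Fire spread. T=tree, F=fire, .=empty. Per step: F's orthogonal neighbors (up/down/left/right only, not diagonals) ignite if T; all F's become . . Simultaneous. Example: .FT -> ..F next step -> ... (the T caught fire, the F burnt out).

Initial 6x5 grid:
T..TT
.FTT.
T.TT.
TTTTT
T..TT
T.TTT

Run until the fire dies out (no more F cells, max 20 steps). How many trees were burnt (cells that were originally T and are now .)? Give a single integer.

Step 1: +1 fires, +1 burnt (F count now 1)
Step 2: +2 fires, +1 burnt (F count now 2)
Step 3: +3 fires, +2 burnt (F count now 3)
Step 4: +3 fires, +3 burnt (F count now 3)
Step 5: +3 fires, +3 burnt (F count now 3)
Step 6: +4 fires, +3 burnt (F count now 4)
Step 7: +3 fires, +4 burnt (F count now 3)
Step 8: +0 fires, +3 burnt (F count now 0)
Fire out after step 8
Initially T: 20, now '.': 29
Total burnt (originally-T cells now '.'): 19

Answer: 19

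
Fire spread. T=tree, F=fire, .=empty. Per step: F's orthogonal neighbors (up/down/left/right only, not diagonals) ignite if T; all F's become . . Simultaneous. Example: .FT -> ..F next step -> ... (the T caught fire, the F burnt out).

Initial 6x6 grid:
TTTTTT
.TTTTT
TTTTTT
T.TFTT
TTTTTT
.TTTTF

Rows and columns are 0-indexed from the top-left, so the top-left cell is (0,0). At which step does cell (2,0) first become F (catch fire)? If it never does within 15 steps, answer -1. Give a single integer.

Step 1: cell (2,0)='T' (+6 fires, +2 burnt)
Step 2: cell (2,0)='T' (+7 fires, +6 burnt)
Step 3: cell (2,0)='T' (+7 fires, +7 burnt)
Step 4: cell (2,0)='F' (+7 fires, +7 burnt)
  -> target ignites at step 4
Step 5: cell (2,0)='.' (+3 fires, +7 burnt)
Step 6: cell (2,0)='.' (+1 fires, +3 burnt)
Step 7: cell (2,0)='.' (+0 fires, +1 burnt)
  fire out at step 7

4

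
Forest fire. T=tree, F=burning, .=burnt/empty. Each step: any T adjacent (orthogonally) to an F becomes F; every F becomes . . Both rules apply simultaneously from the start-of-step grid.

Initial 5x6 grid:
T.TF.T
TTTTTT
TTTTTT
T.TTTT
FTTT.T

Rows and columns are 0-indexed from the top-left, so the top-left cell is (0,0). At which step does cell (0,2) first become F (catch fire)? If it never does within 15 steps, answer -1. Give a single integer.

Step 1: cell (0,2)='F' (+4 fires, +2 burnt)
  -> target ignites at step 1
Step 2: cell (0,2)='.' (+5 fires, +4 burnt)
Step 3: cell (0,2)='.' (+9 fires, +5 burnt)
Step 4: cell (0,2)='.' (+4 fires, +9 burnt)
Step 5: cell (0,2)='.' (+1 fires, +4 burnt)
Step 6: cell (0,2)='.' (+1 fires, +1 burnt)
Step 7: cell (0,2)='.' (+0 fires, +1 burnt)
  fire out at step 7

1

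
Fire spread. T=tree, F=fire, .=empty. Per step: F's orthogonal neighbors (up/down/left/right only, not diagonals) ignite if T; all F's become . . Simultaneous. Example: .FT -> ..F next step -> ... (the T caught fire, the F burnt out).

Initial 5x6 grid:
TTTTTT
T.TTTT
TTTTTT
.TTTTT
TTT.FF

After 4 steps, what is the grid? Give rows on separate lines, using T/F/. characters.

Step 1: 2 trees catch fire, 2 burn out
  TTTTTT
  T.TTTT
  TTTTTT
  .TTTFF
  TTT...
Step 2: 3 trees catch fire, 2 burn out
  TTTTTT
  T.TTTT
  TTTTFF
  .TTF..
  TTT...
Step 3: 4 trees catch fire, 3 burn out
  TTTTTT
  T.TTFF
  TTTF..
  .TF...
  TTT...
Step 4: 6 trees catch fire, 4 burn out
  TTTTFF
  T.TF..
  TTF...
  .F....
  TTF...

TTTTFF
T.TF..
TTF...
.F....
TTF...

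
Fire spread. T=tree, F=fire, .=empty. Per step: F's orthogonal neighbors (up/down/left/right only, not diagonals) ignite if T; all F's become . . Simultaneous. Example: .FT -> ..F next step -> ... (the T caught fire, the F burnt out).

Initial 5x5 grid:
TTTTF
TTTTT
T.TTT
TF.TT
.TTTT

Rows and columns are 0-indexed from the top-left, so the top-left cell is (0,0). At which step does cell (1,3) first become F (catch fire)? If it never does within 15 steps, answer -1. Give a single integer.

Step 1: cell (1,3)='T' (+4 fires, +2 burnt)
Step 2: cell (1,3)='F' (+5 fires, +4 burnt)
  -> target ignites at step 2
Step 3: cell (1,3)='.' (+6 fires, +5 burnt)
Step 4: cell (1,3)='.' (+5 fires, +6 burnt)
Step 5: cell (1,3)='.' (+0 fires, +5 burnt)
  fire out at step 5

2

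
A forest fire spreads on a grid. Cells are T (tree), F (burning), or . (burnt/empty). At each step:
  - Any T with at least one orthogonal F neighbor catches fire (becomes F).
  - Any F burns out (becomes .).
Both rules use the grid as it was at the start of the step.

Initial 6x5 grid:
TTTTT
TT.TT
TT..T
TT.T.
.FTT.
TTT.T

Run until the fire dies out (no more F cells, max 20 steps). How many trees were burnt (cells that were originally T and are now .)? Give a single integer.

Step 1: +3 fires, +1 burnt (F count now 3)
Step 2: +5 fires, +3 burnt (F count now 5)
Step 3: +3 fires, +5 burnt (F count now 3)
Step 4: +2 fires, +3 burnt (F count now 2)
Step 5: +2 fires, +2 burnt (F count now 2)
Step 6: +1 fires, +2 burnt (F count now 1)
Step 7: +2 fires, +1 burnt (F count now 2)
Step 8: +1 fires, +2 burnt (F count now 1)
Step 9: +1 fires, +1 burnt (F count now 1)
Step 10: +0 fires, +1 burnt (F count now 0)
Fire out after step 10
Initially T: 21, now '.': 29
Total burnt (originally-T cells now '.'): 20

Answer: 20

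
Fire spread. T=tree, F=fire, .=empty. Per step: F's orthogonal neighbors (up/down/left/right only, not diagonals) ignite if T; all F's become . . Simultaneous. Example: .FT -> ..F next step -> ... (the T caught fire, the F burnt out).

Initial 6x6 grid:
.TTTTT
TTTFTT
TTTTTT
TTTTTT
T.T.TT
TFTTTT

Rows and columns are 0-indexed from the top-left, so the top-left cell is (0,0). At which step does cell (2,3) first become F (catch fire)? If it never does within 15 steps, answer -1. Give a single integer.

Step 1: cell (2,3)='F' (+6 fires, +2 burnt)
  -> target ignites at step 1
Step 2: cell (2,3)='.' (+10 fires, +6 burnt)
Step 3: cell (2,3)='.' (+9 fires, +10 burnt)
Step 4: cell (2,3)='.' (+5 fires, +9 burnt)
Step 5: cell (2,3)='.' (+1 fires, +5 burnt)
Step 6: cell (2,3)='.' (+0 fires, +1 burnt)
  fire out at step 6

1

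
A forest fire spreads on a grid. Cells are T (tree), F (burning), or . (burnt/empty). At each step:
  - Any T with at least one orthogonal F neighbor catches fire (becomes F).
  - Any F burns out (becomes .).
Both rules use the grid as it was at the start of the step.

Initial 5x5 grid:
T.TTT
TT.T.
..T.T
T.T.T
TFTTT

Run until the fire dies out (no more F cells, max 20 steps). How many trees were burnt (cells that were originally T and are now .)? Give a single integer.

Step 1: +2 fires, +1 burnt (F count now 2)
Step 2: +3 fires, +2 burnt (F count now 3)
Step 3: +2 fires, +3 burnt (F count now 2)
Step 4: +1 fires, +2 burnt (F count now 1)
Step 5: +1 fires, +1 burnt (F count now 1)
Step 6: +0 fires, +1 burnt (F count now 0)
Fire out after step 6
Initially T: 16, now '.': 18
Total burnt (originally-T cells now '.'): 9

Answer: 9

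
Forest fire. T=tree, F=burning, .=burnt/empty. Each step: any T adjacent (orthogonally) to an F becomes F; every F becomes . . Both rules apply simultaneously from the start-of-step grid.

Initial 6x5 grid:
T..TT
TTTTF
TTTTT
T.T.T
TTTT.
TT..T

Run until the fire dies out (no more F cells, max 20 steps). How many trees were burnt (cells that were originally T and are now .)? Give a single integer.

Step 1: +3 fires, +1 burnt (F count now 3)
Step 2: +4 fires, +3 burnt (F count now 4)
Step 3: +2 fires, +4 burnt (F count now 2)
Step 4: +3 fires, +2 burnt (F count now 3)
Step 5: +3 fires, +3 burnt (F count now 3)
Step 6: +3 fires, +3 burnt (F count now 3)
Step 7: +2 fires, +3 burnt (F count now 2)
Step 8: +1 fires, +2 burnt (F count now 1)
Step 9: +0 fires, +1 burnt (F count now 0)
Fire out after step 9
Initially T: 22, now '.': 29
Total burnt (originally-T cells now '.'): 21

Answer: 21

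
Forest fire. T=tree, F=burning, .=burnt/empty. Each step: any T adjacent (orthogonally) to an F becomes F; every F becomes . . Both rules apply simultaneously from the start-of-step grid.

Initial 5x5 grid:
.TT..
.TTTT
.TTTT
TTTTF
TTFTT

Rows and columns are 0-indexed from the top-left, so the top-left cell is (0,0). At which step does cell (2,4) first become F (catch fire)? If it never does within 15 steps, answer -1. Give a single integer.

Step 1: cell (2,4)='F' (+6 fires, +2 burnt)
  -> target ignites at step 1
Step 2: cell (2,4)='.' (+5 fires, +6 burnt)
Step 3: cell (2,4)='.' (+4 fires, +5 burnt)
Step 4: cell (2,4)='.' (+2 fires, +4 burnt)
Step 5: cell (2,4)='.' (+1 fires, +2 burnt)
Step 6: cell (2,4)='.' (+0 fires, +1 burnt)
  fire out at step 6

1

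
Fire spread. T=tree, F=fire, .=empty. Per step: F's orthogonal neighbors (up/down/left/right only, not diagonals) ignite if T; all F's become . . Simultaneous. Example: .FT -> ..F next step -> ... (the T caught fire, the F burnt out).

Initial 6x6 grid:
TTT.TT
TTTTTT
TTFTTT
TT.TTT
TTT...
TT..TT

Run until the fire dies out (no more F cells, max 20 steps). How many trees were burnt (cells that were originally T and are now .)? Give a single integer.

Answer: 26

Derivation:
Step 1: +3 fires, +1 burnt (F count now 3)
Step 2: +7 fires, +3 burnt (F count now 7)
Step 3: +7 fires, +7 burnt (F count now 7)
Step 4: +7 fires, +7 burnt (F count now 7)
Step 5: +2 fires, +7 burnt (F count now 2)
Step 6: +0 fires, +2 burnt (F count now 0)
Fire out after step 6
Initially T: 28, now '.': 34
Total burnt (originally-T cells now '.'): 26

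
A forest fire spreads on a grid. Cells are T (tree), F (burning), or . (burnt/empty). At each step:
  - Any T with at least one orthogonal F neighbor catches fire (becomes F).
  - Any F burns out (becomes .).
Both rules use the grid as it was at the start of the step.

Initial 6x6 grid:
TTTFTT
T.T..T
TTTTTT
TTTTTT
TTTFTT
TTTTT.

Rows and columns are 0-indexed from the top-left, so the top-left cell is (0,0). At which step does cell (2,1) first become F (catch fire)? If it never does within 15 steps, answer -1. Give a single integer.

Step 1: cell (2,1)='T' (+6 fires, +2 burnt)
Step 2: cell (2,1)='T' (+10 fires, +6 burnt)
Step 3: cell (2,1)='T' (+8 fires, +10 burnt)
Step 4: cell (2,1)='F' (+5 fires, +8 burnt)
  -> target ignites at step 4
Step 5: cell (2,1)='.' (+1 fires, +5 burnt)
Step 6: cell (2,1)='.' (+0 fires, +1 burnt)
  fire out at step 6

4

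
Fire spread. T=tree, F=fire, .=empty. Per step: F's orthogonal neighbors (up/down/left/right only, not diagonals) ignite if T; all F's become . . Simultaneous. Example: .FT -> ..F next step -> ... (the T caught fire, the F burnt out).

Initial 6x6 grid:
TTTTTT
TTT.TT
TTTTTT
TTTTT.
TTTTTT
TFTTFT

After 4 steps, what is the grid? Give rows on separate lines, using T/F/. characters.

Step 1: 6 trees catch fire, 2 burn out
  TTTTTT
  TTT.TT
  TTTTTT
  TTTTT.
  TFTTFT
  F.FF.F
Step 2: 6 trees catch fire, 6 burn out
  TTTTTT
  TTT.TT
  TTTTTT
  TFTTF.
  F.FF.F
  ......
Step 3: 5 trees catch fire, 6 burn out
  TTTTTT
  TTT.TT
  TFTTFT
  F.FF..
  ......
  ......
Step 4: 6 trees catch fire, 5 burn out
  TTTTTT
  TFT.FT
  F.FF.F
  ......
  ......
  ......

TTTTTT
TFT.FT
F.FF.F
......
......
......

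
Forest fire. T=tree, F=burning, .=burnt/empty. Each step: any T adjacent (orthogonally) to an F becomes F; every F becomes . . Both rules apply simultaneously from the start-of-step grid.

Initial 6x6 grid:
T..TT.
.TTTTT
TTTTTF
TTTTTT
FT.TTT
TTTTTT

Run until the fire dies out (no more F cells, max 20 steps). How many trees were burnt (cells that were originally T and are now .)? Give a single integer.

Answer: 28

Derivation:
Step 1: +6 fires, +2 burnt (F count now 6)
Step 2: +7 fires, +6 burnt (F count now 7)
Step 3: +9 fires, +7 burnt (F count now 9)
Step 4: +6 fires, +9 burnt (F count now 6)
Step 5: +0 fires, +6 burnt (F count now 0)
Fire out after step 5
Initially T: 29, now '.': 35
Total burnt (originally-T cells now '.'): 28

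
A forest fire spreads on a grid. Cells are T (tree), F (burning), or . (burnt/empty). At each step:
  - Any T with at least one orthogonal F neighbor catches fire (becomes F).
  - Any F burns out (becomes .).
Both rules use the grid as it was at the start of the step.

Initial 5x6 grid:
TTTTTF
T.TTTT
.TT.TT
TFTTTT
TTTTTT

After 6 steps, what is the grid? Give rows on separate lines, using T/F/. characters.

Step 1: 6 trees catch fire, 2 burn out
  TTTTF.
  T.TTTF
  .FT.TT
  F.FTTT
  TFTTTT
Step 2: 7 trees catch fire, 6 burn out
  TTTF..
  T.TTF.
  ..F.TF
  ...FTT
  F.FTTT
Step 3: 7 trees catch fire, 7 burn out
  TTF...
  T.FF..
  ....F.
  ....FF
  ...FTT
Step 4: 3 trees catch fire, 7 burn out
  TF....
  T.....
  ......
  ......
  ....FF
Step 5: 1 trees catch fire, 3 burn out
  F.....
  T.....
  ......
  ......
  ......
Step 6: 1 trees catch fire, 1 burn out
  ......
  F.....
  ......
  ......
  ......

......
F.....
......
......
......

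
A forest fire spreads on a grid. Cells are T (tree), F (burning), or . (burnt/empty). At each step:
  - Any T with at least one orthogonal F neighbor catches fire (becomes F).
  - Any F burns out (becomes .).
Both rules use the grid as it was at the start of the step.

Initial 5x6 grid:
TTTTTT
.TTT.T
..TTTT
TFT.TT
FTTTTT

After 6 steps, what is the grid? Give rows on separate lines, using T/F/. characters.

Step 1: 3 trees catch fire, 2 burn out
  TTTTTT
  .TTT.T
  ..TTTT
  F.F.TT
  .FTTTT
Step 2: 2 trees catch fire, 3 burn out
  TTTTTT
  .TTT.T
  ..FTTT
  ....TT
  ..FTTT
Step 3: 3 trees catch fire, 2 burn out
  TTTTTT
  .TFT.T
  ...FTT
  ....TT
  ...FTT
Step 4: 5 trees catch fire, 3 burn out
  TTFTTT
  .F.F.T
  ....FT
  ....TT
  ....FT
Step 5: 5 trees catch fire, 5 burn out
  TF.FTT
  .....T
  .....F
  ....FT
  .....F
Step 6: 4 trees catch fire, 5 burn out
  F...FT
  .....F
  ......
  .....F
  ......

F...FT
.....F
......
.....F
......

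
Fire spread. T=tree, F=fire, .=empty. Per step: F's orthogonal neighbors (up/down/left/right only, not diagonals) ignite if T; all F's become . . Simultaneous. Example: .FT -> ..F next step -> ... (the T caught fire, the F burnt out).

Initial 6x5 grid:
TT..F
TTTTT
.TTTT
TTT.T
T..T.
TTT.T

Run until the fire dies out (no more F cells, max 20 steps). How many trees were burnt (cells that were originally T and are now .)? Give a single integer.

Step 1: +1 fires, +1 burnt (F count now 1)
Step 2: +2 fires, +1 burnt (F count now 2)
Step 3: +3 fires, +2 burnt (F count now 3)
Step 4: +2 fires, +3 burnt (F count now 2)
Step 5: +4 fires, +2 burnt (F count now 4)
Step 6: +2 fires, +4 burnt (F count now 2)
Step 7: +1 fires, +2 burnt (F count now 1)
Step 8: +1 fires, +1 burnt (F count now 1)
Step 9: +1 fires, +1 burnt (F count now 1)
Step 10: +1 fires, +1 burnt (F count now 1)
Step 11: +1 fires, +1 burnt (F count now 1)
Step 12: +0 fires, +1 burnt (F count now 0)
Fire out after step 12
Initially T: 21, now '.': 28
Total burnt (originally-T cells now '.'): 19

Answer: 19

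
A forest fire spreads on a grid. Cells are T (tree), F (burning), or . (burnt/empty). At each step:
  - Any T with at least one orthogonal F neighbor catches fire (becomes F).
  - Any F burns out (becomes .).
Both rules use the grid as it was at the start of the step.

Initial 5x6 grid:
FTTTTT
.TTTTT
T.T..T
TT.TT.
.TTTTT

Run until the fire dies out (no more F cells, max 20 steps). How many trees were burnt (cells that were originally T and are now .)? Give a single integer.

Answer: 12

Derivation:
Step 1: +1 fires, +1 burnt (F count now 1)
Step 2: +2 fires, +1 burnt (F count now 2)
Step 3: +2 fires, +2 burnt (F count now 2)
Step 4: +3 fires, +2 burnt (F count now 3)
Step 5: +2 fires, +3 burnt (F count now 2)
Step 6: +1 fires, +2 burnt (F count now 1)
Step 7: +1 fires, +1 burnt (F count now 1)
Step 8: +0 fires, +1 burnt (F count now 0)
Fire out after step 8
Initially T: 22, now '.': 20
Total burnt (originally-T cells now '.'): 12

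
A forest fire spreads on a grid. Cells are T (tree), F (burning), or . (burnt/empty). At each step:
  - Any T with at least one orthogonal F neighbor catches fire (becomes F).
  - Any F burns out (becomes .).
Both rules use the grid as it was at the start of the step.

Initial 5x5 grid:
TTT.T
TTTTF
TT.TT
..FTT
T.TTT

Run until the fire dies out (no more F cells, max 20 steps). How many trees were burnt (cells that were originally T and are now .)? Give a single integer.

Step 1: +5 fires, +2 burnt (F count now 5)
Step 2: +4 fires, +5 burnt (F count now 4)
Step 3: +3 fires, +4 burnt (F count now 3)
Step 4: +3 fires, +3 burnt (F count now 3)
Step 5: +2 fires, +3 burnt (F count now 2)
Step 6: +0 fires, +2 burnt (F count now 0)
Fire out after step 6
Initially T: 18, now '.': 24
Total burnt (originally-T cells now '.'): 17

Answer: 17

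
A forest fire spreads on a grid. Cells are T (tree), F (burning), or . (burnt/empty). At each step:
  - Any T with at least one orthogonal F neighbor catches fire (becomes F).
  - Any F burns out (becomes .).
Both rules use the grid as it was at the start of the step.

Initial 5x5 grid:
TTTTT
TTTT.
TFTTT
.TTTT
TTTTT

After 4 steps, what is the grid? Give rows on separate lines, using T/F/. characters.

Step 1: 4 trees catch fire, 1 burn out
  TTTTT
  TFTT.
  F.FTT
  .FTTT
  TTTTT
Step 2: 6 trees catch fire, 4 burn out
  TFTTT
  F.FT.
  ...FT
  ..FTT
  TFTTT
Step 3: 7 trees catch fire, 6 burn out
  F.FTT
  ...F.
  ....F
  ...FT
  F.FTT
Step 4: 3 trees catch fire, 7 burn out
  ...FT
  .....
  .....
  ....F
  ...FT

...FT
.....
.....
....F
...FT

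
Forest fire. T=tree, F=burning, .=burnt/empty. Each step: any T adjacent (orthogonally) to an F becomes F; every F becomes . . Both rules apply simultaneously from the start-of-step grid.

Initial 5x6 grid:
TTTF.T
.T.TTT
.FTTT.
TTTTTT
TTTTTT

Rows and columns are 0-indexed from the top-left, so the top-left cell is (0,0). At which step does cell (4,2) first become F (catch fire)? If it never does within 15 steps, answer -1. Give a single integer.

Step 1: cell (4,2)='T' (+5 fires, +2 burnt)
Step 2: cell (4,2)='T' (+6 fires, +5 burnt)
Step 3: cell (4,2)='F' (+6 fires, +6 burnt)
  -> target ignites at step 3
Step 4: cell (4,2)='.' (+3 fires, +6 burnt)
Step 5: cell (4,2)='.' (+2 fires, +3 burnt)
Step 6: cell (4,2)='.' (+1 fires, +2 burnt)
Step 7: cell (4,2)='.' (+0 fires, +1 burnt)
  fire out at step 7

3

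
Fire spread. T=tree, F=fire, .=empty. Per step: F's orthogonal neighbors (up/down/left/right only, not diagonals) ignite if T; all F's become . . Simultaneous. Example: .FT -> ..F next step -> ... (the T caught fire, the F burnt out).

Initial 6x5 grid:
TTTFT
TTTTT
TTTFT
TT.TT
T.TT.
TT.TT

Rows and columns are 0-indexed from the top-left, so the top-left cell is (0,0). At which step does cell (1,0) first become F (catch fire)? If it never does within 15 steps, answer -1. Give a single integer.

Step 1: cell (1,0)='T' (+6 fires, +2 burnt)
Step 2: cell (1,0)='T' (+6 fires, +6 burnt)
Step 3: cell (1,0)='T' (+6 fires, +6 burnt)
Step 4: cell (1,0)='F' (+3 fires, +6 burnt)
  -> target ignites at step 4
Step 5: cell (1,0)='.' (+1 fires, +3 burnt)
Step 6: cell (1,0)='.' (+1 fires, +1 burnt)
Step 7: cell (1,0)='.' (+1 fires, +1 burnt)
Step 8: cell (1,0)='.' (+0 fires, +1 burnt)
  fire out at step 8

4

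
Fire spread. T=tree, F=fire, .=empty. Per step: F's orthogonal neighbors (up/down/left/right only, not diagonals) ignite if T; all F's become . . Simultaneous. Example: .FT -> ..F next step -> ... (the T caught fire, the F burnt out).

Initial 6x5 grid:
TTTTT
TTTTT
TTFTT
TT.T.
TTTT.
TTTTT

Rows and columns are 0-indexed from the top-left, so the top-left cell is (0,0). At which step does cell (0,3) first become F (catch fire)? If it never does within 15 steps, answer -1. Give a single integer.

Step 1: cell (0,3)='T' (+3 fires, +1 burnt)
Step 2: cell (0,3)='T' (+7 fires, +3 burnt)
Step 3: cell (0,3)='F' (+7 fires, +7 burnt)
  -> target ignites at step 3
Step 4: cell (0,3)='.' (+6 fires, +7 burnt)
Step 5: cell (0,3)='.' (+3 fires, +6 burnt)
Step 6: cell (0,3)='.' (+0 fires, +3 burnt)
  fire out at step 6

3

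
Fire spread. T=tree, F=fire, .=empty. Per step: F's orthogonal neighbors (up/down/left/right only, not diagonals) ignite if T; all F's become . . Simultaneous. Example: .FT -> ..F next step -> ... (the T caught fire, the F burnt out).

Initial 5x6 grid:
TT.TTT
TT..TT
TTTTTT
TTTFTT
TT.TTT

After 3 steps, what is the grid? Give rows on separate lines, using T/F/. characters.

Step 1: 4 trees catch fire, 1 burn out
  TT.TTT
  TT..TT
  TTTFTT
  TTF.FT
  TT.FTT
Step 2: 5 trees catch fire, 4 burn out
  TT.TTT
  TT..TT
  TTF.FT
  TF...F
  TT..FT
Step 3: 6 trees catch fire, 5 burn out
  TT.TTT
  TT..FT
  TF...F
  F.....
  TF...F

TT.TTT
TT..FT
TF...F
F.....
TF...F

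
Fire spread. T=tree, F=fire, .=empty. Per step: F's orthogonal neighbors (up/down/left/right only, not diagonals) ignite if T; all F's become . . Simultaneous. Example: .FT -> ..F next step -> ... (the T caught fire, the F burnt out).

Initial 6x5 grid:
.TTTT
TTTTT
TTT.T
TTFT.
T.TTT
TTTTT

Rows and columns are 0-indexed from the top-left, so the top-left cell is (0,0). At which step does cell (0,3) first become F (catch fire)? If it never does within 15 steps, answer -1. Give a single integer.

Step 1: cell (0,3)='T' (+4 fires, +1 burnt)
Step 2: cell (0,3)='T' (+5 fires, +4 burnt)
Step 3: cell (0,3)='T' (+8 fires, +5 burnt)
Step 4: cell (0,3)='F' (+6 fires, +8 burnt)
  -> target ignites at step 4
Step 5: cell (0,3)='.' (+2 fires, +6 burnt)
Step 6: cell (0,3)='.' (+0 fires, +2 burnt)
  fire out at step 6

4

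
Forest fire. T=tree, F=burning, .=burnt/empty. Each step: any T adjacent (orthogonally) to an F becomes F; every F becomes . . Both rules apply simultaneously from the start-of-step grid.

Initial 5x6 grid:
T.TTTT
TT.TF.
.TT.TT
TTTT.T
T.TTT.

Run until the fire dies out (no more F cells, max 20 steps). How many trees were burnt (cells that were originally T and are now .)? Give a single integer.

Answer: 8

Derivation:
Step 1: +3 fires, +1 burnt (F count now 3)
Step 2: +3 fires, +3 burnt (F count now 3)
Step 3: +2 fires, +3 burnt (F count now 2)
Step 4: +0 fires, +2 burnt (F count now 0)
Fire out after step 4
Initially T: 21, now '.': 17
Total burnt (originally-T cells now '.'): 8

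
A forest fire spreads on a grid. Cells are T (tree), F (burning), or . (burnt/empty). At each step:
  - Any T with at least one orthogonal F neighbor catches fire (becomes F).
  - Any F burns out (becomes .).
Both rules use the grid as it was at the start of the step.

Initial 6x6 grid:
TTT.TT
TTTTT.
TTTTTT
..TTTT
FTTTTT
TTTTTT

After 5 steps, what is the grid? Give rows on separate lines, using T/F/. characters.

Step 1: 2 trees catch fire, 1 burn out
  TTT.TT
  TTTTT.
  TTTTTT
  ..TTTT
  .FTTTT
  FTTTTT
Step 2: 2 trees catch fire, 2 burn out
  TTT.TT
  TTTTT.
  TTTTTT
  ..TTTT
  ..FTTT
  .FTTTT
Step 3: 3 trees catch fire, 2 burn out
  TTT.TT
  TTTTT.
  TTTTTT
  ..FTTT
  ...FTT
  ..FTTT
Step 4: 4 trees catch fire, 3 burn out
  TTT.TT
  TTTTT.
  TTFTTT
  ...FTT
  ....FT
  ...FTT
Step 5: 6 trees catch fire, 4 burn out
  TTT.TT
  TTFTT.
  TF.FTT
  ....FT
  .....F
  ....FT

TTT.TT
TTFTT.
TF.FTT
....FT
.....F
....FT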